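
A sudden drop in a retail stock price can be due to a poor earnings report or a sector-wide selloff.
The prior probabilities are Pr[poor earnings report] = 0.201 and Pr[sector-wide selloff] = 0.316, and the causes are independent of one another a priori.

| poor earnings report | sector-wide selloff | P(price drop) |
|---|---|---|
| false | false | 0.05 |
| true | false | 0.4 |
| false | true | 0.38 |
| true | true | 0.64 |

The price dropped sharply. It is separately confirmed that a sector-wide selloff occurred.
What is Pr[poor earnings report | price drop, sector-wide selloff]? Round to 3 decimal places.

Enumerate both values of poor earnings report and weight by the priors:
  P(price drop | sector-wide selloff) = 0.38·0.799 + 0.64·0.201
        = 0.303620 + 0.128640 = 0.432260
Configurations with poor earnings report contribute 0.128640, so
  P(poor earnings report | price drop, sector-wide selloff) = 0.128640 / 0.432260 ≈ 0.298

Pr[poor earnings report | price drop, sector-wide selloff] ≈ 0.298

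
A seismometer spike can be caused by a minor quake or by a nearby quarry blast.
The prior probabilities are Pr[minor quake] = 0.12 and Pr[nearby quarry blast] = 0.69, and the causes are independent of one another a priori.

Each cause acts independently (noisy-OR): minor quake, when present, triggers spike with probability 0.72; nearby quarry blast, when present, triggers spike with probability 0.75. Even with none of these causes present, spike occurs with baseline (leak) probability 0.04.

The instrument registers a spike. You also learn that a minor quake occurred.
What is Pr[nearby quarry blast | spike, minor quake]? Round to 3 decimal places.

Under noisy-OR, P(spike | causes) = 1 − (1−0.04)·∏(1−qᵢ) over the active causes.
By total probability over both values of nearby quarry blast:
  P(spike | minor quake) = 0.7312×0.31 + 0.9328×0.69
        = 0.226672 + 0.643632 = 0.870304
Configurations with nearby quarry blast contribute 0.643632, so
  P(nearby quarry blast | spike, minor quake) = 0.643632 / 0.870304 ≈ 0.740

Pr[nearby quarry blast | spike, minor quake] ≈ 0.740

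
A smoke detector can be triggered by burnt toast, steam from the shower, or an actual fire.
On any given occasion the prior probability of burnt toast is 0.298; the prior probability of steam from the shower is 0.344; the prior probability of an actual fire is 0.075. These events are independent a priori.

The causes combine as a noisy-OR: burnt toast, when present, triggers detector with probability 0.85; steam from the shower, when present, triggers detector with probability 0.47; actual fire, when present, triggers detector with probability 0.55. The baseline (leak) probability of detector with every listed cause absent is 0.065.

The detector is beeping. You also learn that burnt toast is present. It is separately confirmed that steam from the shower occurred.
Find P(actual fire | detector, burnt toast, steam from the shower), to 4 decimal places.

P(actual fire | detector, burnt toast, steam from the shower) ≈ 0.0781

Under noisy-OR, P(detector | causes) = 1 − (1−0.065)·∏(1−qᵢ) over the active causes.
Numerator (weight on configurations with actual fire): 0.96655*0.075 = 0.072491
Denominator P(detector | burnt toast, steam from the shower): 0.925667*0.925 + 0.96655*0.075 = 0.928733
Posterior = 0.072491 / 0.928733 ≈ 0.0781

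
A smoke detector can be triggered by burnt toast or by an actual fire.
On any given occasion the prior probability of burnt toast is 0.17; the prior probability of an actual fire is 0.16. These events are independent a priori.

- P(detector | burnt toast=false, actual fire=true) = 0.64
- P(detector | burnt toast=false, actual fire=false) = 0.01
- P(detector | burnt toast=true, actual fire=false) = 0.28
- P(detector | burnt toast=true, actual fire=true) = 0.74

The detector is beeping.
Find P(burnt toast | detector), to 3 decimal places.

Enumerate the 4 (burnt toast, actual fire) configurations and weight by the priors:
  P(detector) = 0.01*0.83*0.84 + 0.64*0.83*0.16 + 0.28*0.17*0.84 + 0.74*0.17*0.16
        = 0.006972 + 0.084992 + 0.039984 + 0.020128 = 0.152076
Keeping only the burnt toast-present terms gives 0.060112, so
  P(burnt toast | detector) = 0.060112 / 0.152076 ≈ 0.395

P(burnt toast | detector) ≈ 0.395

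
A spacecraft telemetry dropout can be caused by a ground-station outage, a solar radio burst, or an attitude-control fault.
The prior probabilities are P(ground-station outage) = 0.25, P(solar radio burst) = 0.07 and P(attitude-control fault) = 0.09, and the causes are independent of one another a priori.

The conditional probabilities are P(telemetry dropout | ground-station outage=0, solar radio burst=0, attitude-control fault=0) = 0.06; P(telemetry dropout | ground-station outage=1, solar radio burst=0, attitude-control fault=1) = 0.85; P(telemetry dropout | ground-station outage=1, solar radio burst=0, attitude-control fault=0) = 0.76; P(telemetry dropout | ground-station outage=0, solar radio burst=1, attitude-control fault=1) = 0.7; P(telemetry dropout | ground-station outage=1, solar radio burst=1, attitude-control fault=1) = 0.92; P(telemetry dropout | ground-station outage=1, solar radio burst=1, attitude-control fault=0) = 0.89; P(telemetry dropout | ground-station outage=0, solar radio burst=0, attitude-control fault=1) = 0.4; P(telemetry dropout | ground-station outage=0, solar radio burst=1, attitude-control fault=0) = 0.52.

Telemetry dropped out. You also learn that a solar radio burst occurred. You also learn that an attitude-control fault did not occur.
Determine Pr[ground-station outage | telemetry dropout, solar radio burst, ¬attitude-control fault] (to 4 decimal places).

Pr[ground-station outage | telemetry dropout, solar radio burst, ¬attitude-control fault] ≈ 0.3633

Numerator (weight on configurations with ground-station outage): 0.89·0.25 = 0.222500
Normalizer over all consistent configurations: 0.52·0.75 + 0.89·0.25 = 0.612500
P(ground-station outage | telemetry dropout, solar radio burst, ¬attitude-control fault) = 0.222500/0.612500 ≈ 0.3633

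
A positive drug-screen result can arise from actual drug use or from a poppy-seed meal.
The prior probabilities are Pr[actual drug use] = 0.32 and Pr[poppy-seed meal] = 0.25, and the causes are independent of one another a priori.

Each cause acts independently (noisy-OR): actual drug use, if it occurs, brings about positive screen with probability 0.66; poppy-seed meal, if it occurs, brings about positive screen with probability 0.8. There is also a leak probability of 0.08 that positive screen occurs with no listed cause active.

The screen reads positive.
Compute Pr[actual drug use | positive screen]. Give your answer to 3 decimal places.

Pr[actual drug use | positive screen] ≈ 0.572

Under noisy-OR, P(positive screen | causes) = 1 − (1−0.08)·∏(1−qᵢ) over the active causes.
Weight on actual drug use=true, given the evidence: 0.164928 + 0.074995 = 0.239923
The normalizing constant is 0.08*0.68*0.75 + 0.816*0.68*0.25 + 0.6872*0.32*0.75 + 0.93744*0.32*0.25 = 0.419443
Posterior = 0.239923 / 0.419443 ≈ 0.572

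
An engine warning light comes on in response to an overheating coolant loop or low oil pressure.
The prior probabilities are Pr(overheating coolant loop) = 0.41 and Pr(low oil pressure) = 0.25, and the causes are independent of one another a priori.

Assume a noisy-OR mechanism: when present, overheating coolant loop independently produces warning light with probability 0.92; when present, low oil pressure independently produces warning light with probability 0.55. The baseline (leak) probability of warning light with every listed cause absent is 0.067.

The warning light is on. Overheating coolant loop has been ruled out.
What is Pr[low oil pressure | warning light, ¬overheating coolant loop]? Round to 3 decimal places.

Under noisy-OR, P(warning light | causes) = 1 − (1−0.067)·∏(1−qᵢ) over the active causes.
Numerator (weight on configurations with low oil pressure): 0.58015*0.25 = 0.145038
Normalizer over all consistent configurations: 0.067*0.75 + 0.58015*0.25 = 0.195288
Posterior = 0.145038 / 0.195288 ≈ 0.743

Pr[low oil pressure | warning light, ¬overheating coolant loop] ≈ 0.743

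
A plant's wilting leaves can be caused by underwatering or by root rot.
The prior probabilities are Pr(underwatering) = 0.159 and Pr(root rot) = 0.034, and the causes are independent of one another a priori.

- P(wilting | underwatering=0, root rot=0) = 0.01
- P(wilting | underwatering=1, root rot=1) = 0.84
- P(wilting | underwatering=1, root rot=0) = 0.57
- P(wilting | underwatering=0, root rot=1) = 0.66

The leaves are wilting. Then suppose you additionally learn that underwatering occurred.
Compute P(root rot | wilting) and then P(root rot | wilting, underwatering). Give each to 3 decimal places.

P(wilting) = 0.01*0.841*0.966 + 0.66*0.841*0.034 + 0.57*0.159*0.966 + 0.84*0.159*0.034 = 0.008124 + 0.018872 + 0.087549 + 0.004541 = 0.119086
Of this, 0.023413 comes from 0.018872 + 0.004541 (the root rot=true cases).
P(root rot | wilting) = 0.023413 / 0.119086 ≈ 0.197

With the extra evidence:
Numerator (weight on configurations with root rot): 0.84*0.034 = 0.028560
The normalizing constant is 0.57*0.966 + 0.84*0.034 = 0.579180
P(root rot | wilting, underwatering) = 0.028560/0.579180 ≈ 0.049
This is intercausal reasoning (explaining away): once underwatering accounts for the wilting, root rot becomes less likely.

P(root rot | wilting) ≈ 0.197; P(root rot | wilting, underwatering) ≈ 0.049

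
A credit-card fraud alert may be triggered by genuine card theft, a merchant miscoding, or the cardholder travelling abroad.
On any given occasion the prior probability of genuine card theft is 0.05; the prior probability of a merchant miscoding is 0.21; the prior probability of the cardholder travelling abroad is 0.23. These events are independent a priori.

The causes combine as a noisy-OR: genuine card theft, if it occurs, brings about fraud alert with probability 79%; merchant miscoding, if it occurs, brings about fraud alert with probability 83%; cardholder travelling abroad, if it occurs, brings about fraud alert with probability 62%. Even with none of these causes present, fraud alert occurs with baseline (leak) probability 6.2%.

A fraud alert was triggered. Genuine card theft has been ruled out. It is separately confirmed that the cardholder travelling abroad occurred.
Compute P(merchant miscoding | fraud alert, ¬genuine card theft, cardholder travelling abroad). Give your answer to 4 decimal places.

P(merchant miscoding | fraud alert, ¬genuine card theft, cardholder travelling abroad) ≈ 0.2796

Under noisy-OR, P(fraud alert | causes) = 1 − (1−0.062)·∏(1−qᵢ) over the active causes.
P(fraud alert | ¬genuine card theft, cardholder travelling abroad) = 0.64356×0.79 + 0.939405×0.21 = 0.508412 + 0.197275 = 0.705687
The merchant miscoding-present share is 0.939405×0.21 = 0.197275.
Hence the posterior is 0.197275/0.705687 ≈ 0.2796.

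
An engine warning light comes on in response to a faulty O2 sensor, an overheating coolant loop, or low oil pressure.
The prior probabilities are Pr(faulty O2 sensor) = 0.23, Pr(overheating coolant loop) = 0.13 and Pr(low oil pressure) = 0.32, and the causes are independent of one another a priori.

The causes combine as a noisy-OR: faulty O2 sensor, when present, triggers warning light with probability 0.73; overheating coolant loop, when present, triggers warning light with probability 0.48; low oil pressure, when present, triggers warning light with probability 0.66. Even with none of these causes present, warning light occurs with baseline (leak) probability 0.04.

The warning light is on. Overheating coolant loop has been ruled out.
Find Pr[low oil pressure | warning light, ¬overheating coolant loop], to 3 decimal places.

Pr[low oil pressure | warning light, ¬overheating coolant loop] ≈ 0.630

Under noisy-OR, P(warning light | causes) = 1 − (1−0.04)·∏(1−qᵢ) over the active causes.
Weight on low oil pressure=true, given the evidence: 0.165975 + 0.067114 = 0.233089
The normalizing constant is 0.04×0.77×0.68 + 0.6736×0.77×0.32 + 0.7408×0.23×0.68 + 0.911872×0.23×0.32 = 0.369894
Posterior = 0.233089 / 0.369894 ≈ 0.630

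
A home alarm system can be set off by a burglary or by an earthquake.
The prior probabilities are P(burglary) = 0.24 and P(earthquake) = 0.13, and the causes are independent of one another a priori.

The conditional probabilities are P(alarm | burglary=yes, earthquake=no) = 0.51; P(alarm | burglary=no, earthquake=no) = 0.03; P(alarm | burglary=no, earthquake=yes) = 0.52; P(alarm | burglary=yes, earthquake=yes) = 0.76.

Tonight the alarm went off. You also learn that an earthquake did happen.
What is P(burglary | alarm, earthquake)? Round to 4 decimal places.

P(burglary | alarm, earthquake) ≈ 0.3158

Numerator (weight on configurations with burglary): 0.76*0.24 = 0.182400
The normalizing constant is 0.52*0.76 + 0.76*0.24 = 0.577600
Posterior = 0.182400 / 0.577600 ≈ 0.3158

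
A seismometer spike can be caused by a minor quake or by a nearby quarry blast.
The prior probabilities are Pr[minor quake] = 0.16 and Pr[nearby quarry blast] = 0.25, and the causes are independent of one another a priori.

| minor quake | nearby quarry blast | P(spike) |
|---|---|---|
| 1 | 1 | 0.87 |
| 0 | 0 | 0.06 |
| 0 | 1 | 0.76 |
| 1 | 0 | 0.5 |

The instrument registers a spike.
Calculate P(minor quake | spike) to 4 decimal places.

P(spike) = 0.06·0.84·0.75 + 0.76·0.84·0.25 + 0.5·0.16·0.75 + 0.87·0.16·0.25 = 0.037800 + 0.159600 + 0.060000 + 0.034800 = 0.292200
The minor quake-present share is 0.060000 + 0.034800 = 0.094800.
Hence the posterior is 0.094800/0.292200 ≈ 0.3244.

P(minor quake | spike) ≈ 0.3244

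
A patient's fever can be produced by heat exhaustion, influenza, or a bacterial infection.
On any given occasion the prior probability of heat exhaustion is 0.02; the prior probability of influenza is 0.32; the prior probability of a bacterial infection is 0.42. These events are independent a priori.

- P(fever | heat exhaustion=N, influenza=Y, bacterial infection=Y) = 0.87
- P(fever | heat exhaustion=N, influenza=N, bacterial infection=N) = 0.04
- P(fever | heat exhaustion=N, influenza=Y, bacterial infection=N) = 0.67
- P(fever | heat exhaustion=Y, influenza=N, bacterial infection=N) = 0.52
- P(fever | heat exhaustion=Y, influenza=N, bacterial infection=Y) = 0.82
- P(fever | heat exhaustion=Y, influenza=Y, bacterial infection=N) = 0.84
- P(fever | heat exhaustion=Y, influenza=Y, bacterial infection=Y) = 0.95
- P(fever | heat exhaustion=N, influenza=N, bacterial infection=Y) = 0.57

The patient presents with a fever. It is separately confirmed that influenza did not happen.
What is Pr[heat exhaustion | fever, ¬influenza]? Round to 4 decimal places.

Sum P(fever|·) weighted by the priors over the 4 (heat exhaustion, bacterial infection) configurations:
  P(fever | ¬influenza) = 0.04*0.98*0.58 + 0.57*0.98*0.42 + 0.52*0.02*0.58 + 0.82*0.02*0.42
        = 0.022736 + 0.234612 + 0.006032 + 0.006888 = 0.270268
The terms with heat exhaustion present sum to 0.012920, so
  P(heat exhaustion | fever, ¬influenza) = 0.012920 / 0.270268 ≈ 0.0478

Pr[heat exhaustion | fever, ¬influenza] ≈ 0.0478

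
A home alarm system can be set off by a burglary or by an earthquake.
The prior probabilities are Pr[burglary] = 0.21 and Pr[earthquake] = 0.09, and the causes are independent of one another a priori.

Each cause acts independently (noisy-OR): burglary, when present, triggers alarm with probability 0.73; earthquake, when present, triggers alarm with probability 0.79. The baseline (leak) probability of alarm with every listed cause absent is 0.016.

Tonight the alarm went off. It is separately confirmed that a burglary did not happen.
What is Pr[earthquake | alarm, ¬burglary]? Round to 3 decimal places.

Pr[earthquake | alarm, ¬burglary] ≈ 0.831

Under noisy-OR, P(alarm | causes) = 1 − (1−0.016)·∏(1−qᵢ) over the active causes.
P(alarm | ¬burglary) = 0.016×0.91 + 0.79336×0.09 = 0.014560 + 0.071402 = 0.085962
Of this, 0.071402 comes from 0.79336×0.09 (the earthquake=true cases).
So P(earthquake | alarm, ¬burglary) = 0.071402/0.085962 ≈ 0.831.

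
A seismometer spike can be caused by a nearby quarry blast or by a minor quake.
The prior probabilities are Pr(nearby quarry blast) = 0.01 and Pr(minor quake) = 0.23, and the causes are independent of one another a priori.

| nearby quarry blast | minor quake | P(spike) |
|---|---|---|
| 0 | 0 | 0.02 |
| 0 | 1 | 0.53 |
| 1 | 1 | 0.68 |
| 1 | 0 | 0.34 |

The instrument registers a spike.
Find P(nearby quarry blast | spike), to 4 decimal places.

P(nearby quarry blast | spike) ≈ 0.0298

Numerator (weight on configurations with nearby quarry blast): 0.002618 + 0.001564 = 0.004182
Denominator P(spike): 0.02*0.99*0.77 + 0.53*0.99*0.23 + 0.34*0.01*0.77 + 0.68*0.01*0.23 = 0.140109
Posterior = 0.004182 / 0.140109 ≈ 0.0298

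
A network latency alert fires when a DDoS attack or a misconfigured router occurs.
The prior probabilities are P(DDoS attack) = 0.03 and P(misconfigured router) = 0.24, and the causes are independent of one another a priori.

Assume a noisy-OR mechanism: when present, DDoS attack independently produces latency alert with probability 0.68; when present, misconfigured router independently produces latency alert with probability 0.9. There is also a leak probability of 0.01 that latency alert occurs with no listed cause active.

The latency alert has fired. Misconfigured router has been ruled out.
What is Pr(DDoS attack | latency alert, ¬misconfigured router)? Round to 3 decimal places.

Under noisy-OR, P(latency alert | causes) = 1 − (1−0.01)·∏(1−qᵢ) over the active causes.
P(latency alert | ¬misconfigured router) = 0.01·0.97 + 0.6832·0.03 = 0.009700 + 0.020496 = 0.030196
Restricting to configurations with DDoS attack present: 0.6832·0.03 = 0.020496.
So P(DDoS attack | latency alert, ¬misconfigured router) = 0.020496/0.030196 ≈ 0.679.

Pr(DDoS attack | latency alert, ¬misconfigured router) ≈ 0.679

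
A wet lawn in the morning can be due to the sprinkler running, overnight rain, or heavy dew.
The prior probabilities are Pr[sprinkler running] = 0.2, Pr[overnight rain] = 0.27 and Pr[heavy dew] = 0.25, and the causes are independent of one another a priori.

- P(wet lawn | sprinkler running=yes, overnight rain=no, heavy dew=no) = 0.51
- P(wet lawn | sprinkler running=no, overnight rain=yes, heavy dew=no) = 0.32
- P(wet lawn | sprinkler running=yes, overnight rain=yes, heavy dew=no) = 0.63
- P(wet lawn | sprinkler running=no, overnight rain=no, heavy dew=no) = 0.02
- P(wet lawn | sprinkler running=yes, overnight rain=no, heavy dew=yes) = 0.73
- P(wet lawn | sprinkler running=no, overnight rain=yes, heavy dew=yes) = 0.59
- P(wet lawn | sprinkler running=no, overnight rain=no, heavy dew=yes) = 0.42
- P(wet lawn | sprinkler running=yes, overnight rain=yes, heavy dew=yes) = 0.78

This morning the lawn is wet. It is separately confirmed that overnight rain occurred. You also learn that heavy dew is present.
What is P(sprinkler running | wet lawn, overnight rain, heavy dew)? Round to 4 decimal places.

Sum P(wet lawn|·) weighted by the priors over both values of sprinkler running:
  P(wet lawn | overnight rain, heavy dew) = 0.59·0.8 + 0.78·0.2
        = 0.472000 + 0.156000 = 0.628000
Configurations with sprinkler running contribute 0.156000, so
  P(sprinkler running | wet lawn, overnight rain, heavy dew) = 0.156000 / 0.628000 ≈ 0.2484

P(sprinkler running | wet lawn, overnight rain, heavy dew) ≈ 0.2484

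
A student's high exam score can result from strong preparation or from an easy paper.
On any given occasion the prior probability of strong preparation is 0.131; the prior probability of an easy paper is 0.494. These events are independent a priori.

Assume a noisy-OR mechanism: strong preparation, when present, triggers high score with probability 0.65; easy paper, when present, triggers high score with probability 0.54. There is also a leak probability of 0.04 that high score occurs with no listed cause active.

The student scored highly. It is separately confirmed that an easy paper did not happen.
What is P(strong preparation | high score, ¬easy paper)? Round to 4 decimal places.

P(strong preparation | high score, ¬easy paper) ≈ 0.7145

Under noisy-OR, P(high score | causes) = 1 − (1−0.04)·∏(1−qᵢ) over the active causes.
Sum P(high score|·) weighted by the priors over both values of strong preparation:
  P(high score | ¬easy paper) = 0.04*0.869 + 0.664*0.131
        = 0.034760 + 0.086984 = 0.121744
The terms with strong preparation present sum to 0.086984, so
  P(strong preparation | high score, ¬easy paper) = 0.086984 / 0.121744 ≈ 0.7145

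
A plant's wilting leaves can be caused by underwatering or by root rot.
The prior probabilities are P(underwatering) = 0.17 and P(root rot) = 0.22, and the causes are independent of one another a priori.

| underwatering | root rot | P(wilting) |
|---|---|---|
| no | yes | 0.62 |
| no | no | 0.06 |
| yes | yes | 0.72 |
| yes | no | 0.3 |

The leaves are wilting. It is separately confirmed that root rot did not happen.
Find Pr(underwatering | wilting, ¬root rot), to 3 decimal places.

P(wilting | ¬root rot) = 0.06*0.83 + 0.3*0.17 = 0.049800 + 0.051000 = 0.100800
Of this, 0.051000 comes from 0.3*0.17 (the underwatering=true cases).
So P(underwatering | wilting, ¬root rot) = 0.051000/0.100800 ≈ 0.506.

Pr(underwatering | wilting, ¬root rot) ≈ 0.506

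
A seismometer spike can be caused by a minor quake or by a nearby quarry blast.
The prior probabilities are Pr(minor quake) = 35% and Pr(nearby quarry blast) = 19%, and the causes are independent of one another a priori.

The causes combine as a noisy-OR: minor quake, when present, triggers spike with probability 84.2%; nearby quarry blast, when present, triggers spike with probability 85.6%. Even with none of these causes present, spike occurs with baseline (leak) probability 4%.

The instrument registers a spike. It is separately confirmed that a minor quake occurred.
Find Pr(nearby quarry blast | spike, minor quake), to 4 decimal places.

Under noisy-OR, P(spike | causes) = 1 − (1−0.04)·∏(1−qᵢ) over the active causes.
For the numerator, keep only nearby quarry blast=true terms: 0.978158·0.19 = 0.185850
Denominator P(spike | minor quake): 0.84832·0.81 + 0.978158·0.19 = 0.872989
P(nearby quarry blast | spike, minor quake) = 0.185850/0.872989 ≈ 0.2129

Pr(nearby quarry blast | spike, minor quake) ≈ 0.2129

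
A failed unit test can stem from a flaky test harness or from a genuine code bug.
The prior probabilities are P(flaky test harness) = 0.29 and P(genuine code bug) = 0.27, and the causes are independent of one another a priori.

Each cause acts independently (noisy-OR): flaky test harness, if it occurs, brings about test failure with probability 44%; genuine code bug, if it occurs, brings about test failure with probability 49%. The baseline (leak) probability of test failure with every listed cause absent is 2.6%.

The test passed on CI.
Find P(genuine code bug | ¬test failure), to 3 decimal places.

Under noisy-OR, P(test failure | causes) = 1 − (1−0.026)·∏(1−qᵢ) over the active causes.
By total probability over the 4 (flaky test harness, genuine code bug) configurations:
  P(¬test failure) = 0.974×0.71×0.73 + 0.49674×0.71×0.27 + 0.54544×0.29×0.73 + 0.278174×0.29×0.27
        = 0.504824 + 0.095225 + 0.115470 + 0.021781 = 0.737300
The terms with genuine code bug present sum to 0.117006, so
  P(genuine code bug | ¬test failure) = 0.117006 / 0.737300 ≈ 0.159

P(genuine code bug | ¬test failure) ≈ 0.159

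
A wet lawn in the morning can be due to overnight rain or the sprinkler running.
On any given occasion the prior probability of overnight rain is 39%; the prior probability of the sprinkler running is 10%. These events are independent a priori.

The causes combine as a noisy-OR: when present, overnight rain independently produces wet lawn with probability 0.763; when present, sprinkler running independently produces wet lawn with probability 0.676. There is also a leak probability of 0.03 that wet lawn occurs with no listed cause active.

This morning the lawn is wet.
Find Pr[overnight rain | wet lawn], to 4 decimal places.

Under noisy-OR, P(wet lawn | causes) = 1 − (1−0.03)·∏(1−qᵢ) over the active causes.
P(wet lawn) = 0.03·0.61·0.9 + 0.68572·0.61·0.1 + 0.77011·0.39·0.9 + 0.925516·0.39·0.1 = 0.016470 + 0.041829 + 0.270309 + 0.036095 = 0.364703
Of this, 0.306404 comes from 0.270309 + 0.036095 (the overnight rain=true cases).
So P(overnight rain | wet lawn) = 0.306404/0.364703 ≈ 0.8401.

Pr[overnight rain | wet lawn] ≈ 0.8401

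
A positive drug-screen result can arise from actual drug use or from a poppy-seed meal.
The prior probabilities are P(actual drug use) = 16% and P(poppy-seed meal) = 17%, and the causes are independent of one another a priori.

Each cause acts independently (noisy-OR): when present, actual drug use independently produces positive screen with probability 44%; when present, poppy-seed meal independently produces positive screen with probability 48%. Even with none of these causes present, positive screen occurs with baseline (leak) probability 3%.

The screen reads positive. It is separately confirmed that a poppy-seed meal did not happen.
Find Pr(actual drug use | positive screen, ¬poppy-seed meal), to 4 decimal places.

Under noisy-OR, P(positive screen | causes) = 1 − (1−0.03)·∏(1−qᵢ) over the active causes.
Sum P(positive screen|·) weighted by the priors over both values of actual drug use:
  P(positive screen | ¬poppy-seed meal) = 0.03·0.84 + 0.4568·0.16
        = 0.025200 + 0.073088 = 0.098288
Keeping only the actual drug use-present terms gives 0.073088, so
  P(actual drug use | positive screen, ¬poppy-seed meal) = 0.073088 / 0.098288 ≈ 0.7436

Pr(actual drug use | positive screen, ¬poppy-seed meal) ≈ 0.7436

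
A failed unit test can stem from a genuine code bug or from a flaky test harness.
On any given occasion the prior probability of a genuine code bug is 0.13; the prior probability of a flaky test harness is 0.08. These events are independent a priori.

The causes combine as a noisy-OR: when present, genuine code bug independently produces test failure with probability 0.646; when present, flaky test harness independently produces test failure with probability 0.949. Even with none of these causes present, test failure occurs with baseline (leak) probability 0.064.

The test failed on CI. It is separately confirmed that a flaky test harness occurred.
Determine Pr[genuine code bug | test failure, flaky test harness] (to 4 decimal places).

Pr[genuine code bug | test failure, flaky test harness] ≈ 0.1336

Under noisy-OR, P(test failure | causes) = 1 − (1−0.064)·∏(1−qᵢ) over the active causes.
P(test failure | flaky test harness) = 0.952264·0.87 + 0.983101·0.13 = 0.828470 + 0.127803 = 0.956273
Restricting to configurations with genuine code bug present: 0.983101·0.13 = 0.127803.
P(genuine code bug | test failure, flaky test harness) = 0.127803 / 0.956273 ≈ 0.1336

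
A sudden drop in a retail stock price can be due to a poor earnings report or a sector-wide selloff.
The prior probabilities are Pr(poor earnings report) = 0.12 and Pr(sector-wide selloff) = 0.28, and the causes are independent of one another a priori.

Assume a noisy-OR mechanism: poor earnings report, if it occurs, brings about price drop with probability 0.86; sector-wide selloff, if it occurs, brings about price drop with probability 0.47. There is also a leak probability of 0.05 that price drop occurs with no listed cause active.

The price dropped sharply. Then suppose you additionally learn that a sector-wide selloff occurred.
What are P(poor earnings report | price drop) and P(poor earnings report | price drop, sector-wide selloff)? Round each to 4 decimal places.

Under noisy-OR, P(price drop | causes) = 1 − (1−0.05)·∏(1−qᵢ) over the active causes.
Sum P(price drop|·) weighted by the priors over the 4 (poor earnings report, sector-wide selloff) configurations:
  P(price drop) = 0.05*0.88*0.72 + 0.4965*0.88*0.28 + 0.867*0.12*0.72 + 0.92951*0.12*0.28
        = 0.031680 + 0.122338 + 0.074909 + 0.031232 = 0.260159
Configurations with poor earnings report contribute 0.106141, so
  P(poor earnings report | price drop) = 0.106141 / 0.260159 ≈ 0.4080

With the extra evidence:
By total probability over both values of poor earnings report:
  P(price drop | sector-wide selloff) = 0.4965·0.88 + 0.92951·0.12
        = 0.436920 + 0.111541 = 0.548461
The terms with poor earnings report present sum to 0.111541, so
  P(poor earnings report | price drop, sector-wide selloff) = 0.111541 / 0.548461 ≈ 0.2034

P(poor earnings report | price drop) ≈ 0.4080; P(poor earnings report | price drop, sector-wide selloff) ≈ 0.2034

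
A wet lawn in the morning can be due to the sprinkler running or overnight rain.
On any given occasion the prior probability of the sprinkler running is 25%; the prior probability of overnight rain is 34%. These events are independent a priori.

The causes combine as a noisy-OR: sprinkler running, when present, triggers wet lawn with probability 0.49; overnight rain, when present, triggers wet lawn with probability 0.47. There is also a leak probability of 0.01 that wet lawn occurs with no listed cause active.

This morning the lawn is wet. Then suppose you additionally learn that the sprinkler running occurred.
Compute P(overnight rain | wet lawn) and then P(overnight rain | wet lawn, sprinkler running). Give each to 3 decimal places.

Under noisy-OR, P(wet lawn | causes) = 1 − (1−0.01)·∏(1−qᵢ) over the active causes.
Weight on overnight rain=true, given the evidence: 0.121202 + 0.062254 = 0.183456
Denominator P(wet lawn): 0.01×0.75×0.66 + 0.4753×0.75×0.34 + 0.4951×0.25×0.66 + 0.732403×0.25×0.34 = 0.270098
P(overnight rain | wet lawn) = 0.183456/0.270098 ≈ 0.679

Now condition on the additional information:
By total probability over both values of overnight rain:
  P(wet lawn | sprinkler running) = 0.4951·0.66 + 0.732403·0.34
        = 0.326766 + 0.249017 = 0.575783
Keeping only the overnight rain-present terms gives 0.249017, so
  P(overnight rain | wet lawn, sprinkler running) = 0.249017 / 0.575783 ≈ 0.432

P(overnight rain | wet lawn) ≈ 0.679; P(overnight rain | wet lawn, sprinkler running) ≈ 0.432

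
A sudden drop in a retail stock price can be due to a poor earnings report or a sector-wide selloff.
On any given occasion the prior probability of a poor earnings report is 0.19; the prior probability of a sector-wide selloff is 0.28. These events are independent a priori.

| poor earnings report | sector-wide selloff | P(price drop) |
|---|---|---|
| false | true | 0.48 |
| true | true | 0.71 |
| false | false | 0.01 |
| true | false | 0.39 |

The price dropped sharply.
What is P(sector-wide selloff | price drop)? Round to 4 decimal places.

P(sector-wide selloff | price drop) ≈ 0.7124

Numerator (weight on configurations with sector-wide selloff): 0.108864 + 0.037772 = 0.146636
Denominator P(price drop): 0.01×0.81×0.72 + 0.48×0.81×0.28 + 0.39×0.19×0.72 + 0.71×0.19×0.28 = 0.205820
Posterior = 0.146636 / 0.205820 ≈ 0.7124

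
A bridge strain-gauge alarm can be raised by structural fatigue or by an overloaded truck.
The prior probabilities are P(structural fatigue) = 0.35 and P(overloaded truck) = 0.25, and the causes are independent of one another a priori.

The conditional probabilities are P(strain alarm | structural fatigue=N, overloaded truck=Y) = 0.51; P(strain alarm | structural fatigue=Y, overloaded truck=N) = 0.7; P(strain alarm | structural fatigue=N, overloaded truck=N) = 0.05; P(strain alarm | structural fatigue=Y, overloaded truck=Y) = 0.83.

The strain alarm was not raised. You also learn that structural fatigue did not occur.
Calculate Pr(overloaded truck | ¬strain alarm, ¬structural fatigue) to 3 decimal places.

Pr(overloaded truck | ¬strain alarm, ¬structural fatigue) ≈ 0.147

Enumerate both values of overloaded truck and weight by the priors:
  P(¬strain alarm | ¬structural fatigue) = 0.95*0.75 + 0.49*0.25
        = 0.712500 + 0.122500 = 0.835000
Configurations with overloaded truck contribute 0.122500, so
  P(overloaded truck | ¬strain alarm, ¬structural fatigue) = 0.122500 / 0.835000 ≈ 0.147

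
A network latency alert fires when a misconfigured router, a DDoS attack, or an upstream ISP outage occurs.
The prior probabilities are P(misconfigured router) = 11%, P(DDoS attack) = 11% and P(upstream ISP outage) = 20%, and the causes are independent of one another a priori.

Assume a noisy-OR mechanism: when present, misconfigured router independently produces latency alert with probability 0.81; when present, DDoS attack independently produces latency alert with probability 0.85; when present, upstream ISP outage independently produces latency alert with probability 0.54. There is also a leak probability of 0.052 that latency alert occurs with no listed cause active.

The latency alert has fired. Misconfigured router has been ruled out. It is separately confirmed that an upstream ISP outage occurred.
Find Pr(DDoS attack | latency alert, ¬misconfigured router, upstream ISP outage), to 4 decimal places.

Under noisy-OR, P(latency alert | causes) = 1 − (1−0.052)·∏(1−qᵢ) over the active causes.
Numerator (weight on configurations with DDoS attack): 0.934588·0.11 = 0.102805
Denominator P(latency alert | ¬misconfigured router, upstream ISP outage): 0.56392·0.89 + 0.934588·0.11 = 0.604694
P(DDoS attack | latency alert, ¬misconfigured router, upstream ISP outage) = 0.102805/0.604694 ≈ 0.1700

Pr(DDoS attack | latency alert, ¬misconfigured router, upstream ISP outage) ≈ 0.1700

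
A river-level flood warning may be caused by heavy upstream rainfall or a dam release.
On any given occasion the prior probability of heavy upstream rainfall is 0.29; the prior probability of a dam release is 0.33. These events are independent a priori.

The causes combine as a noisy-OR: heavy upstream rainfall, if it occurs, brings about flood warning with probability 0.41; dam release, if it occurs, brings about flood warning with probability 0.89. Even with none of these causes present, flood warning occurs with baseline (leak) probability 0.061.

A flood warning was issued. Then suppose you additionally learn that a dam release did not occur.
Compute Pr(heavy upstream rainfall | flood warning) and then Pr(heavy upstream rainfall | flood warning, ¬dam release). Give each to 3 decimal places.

Under noisy-OR, P(flood warning | causes) = 1 − (1−0.061)·∏(1−qᵢ) over the active causes.
For the numerator, keep only heavy upstream rainfall=true terms: 0.086656 + 0.089868 = 0.176524
The normalizing constant is 0.061*0.71*0.67 + 0.89671*0.71*0.33 + 0.44599*0.29*0.67 + 0.939059*0.29*0.33 = 0.415641
Posterior = 0.176524 / 0.415641 ≈ 0.425

Now condition on the additional information:
Weight on heavy upstream rainfall=true, given the evidence: 0.44599×0.29 = 0.129337
Normalizer over all consistent configurations: 0.061×0.71 + 0.44599×0.29 = 0.172647
Posterior = 0.129337 / 0.172647 ≈ 0.749
Ruling out dam release raises the posterior on heavy upstream rainfall — the flip side of explaining away.

Pr(heavy upstream rainfall | flood warning) ≈ 0.425; Pr(heavy upstream rainfall | flood warning, ¬dam release) ≈ 0.749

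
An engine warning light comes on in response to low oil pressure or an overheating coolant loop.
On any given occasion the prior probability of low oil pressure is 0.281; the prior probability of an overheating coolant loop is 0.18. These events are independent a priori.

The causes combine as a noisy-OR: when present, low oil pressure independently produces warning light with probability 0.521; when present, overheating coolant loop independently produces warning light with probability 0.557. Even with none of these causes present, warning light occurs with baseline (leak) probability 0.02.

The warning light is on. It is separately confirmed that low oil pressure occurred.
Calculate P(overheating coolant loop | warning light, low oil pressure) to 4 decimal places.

Under noisy-OR, P(warning light | causes) = 1 − (1−0.02)·∏(1−qᵢ) over the active causes.
Sum P(warning light|·) weighted by the priors over both values of overheating coolant loop:
  P(warning light | low oil pressure) = 0.53058×0.82 + 0.792047×0.18
        = 0.435076 + 0.142568 = 0.577644
The terms with overheating coolant loop present sum to 0.142568, so
  P(overheating coolant loop | warning light, low oil pressure) = 0.142568 / 0.577644 ≈ 0.2468

P(overheating coolant loop | warning light, low oil pressure) ≈ 0.2468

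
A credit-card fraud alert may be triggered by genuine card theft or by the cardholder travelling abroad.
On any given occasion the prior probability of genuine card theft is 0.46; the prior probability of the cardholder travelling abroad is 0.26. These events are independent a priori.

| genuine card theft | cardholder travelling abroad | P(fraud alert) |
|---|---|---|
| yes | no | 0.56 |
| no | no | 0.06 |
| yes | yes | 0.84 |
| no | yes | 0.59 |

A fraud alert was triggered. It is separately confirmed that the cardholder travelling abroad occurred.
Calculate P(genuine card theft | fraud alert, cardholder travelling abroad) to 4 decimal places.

P(genuine card theft | fraud alert, cardholder travelling abroad) ≈ 0.5481

Sum P(fraud alert|·) weighted by the priors over both values of genuine card theft:
  P(fraud alert | cardholder travelling abroad) = 0.59·0.54 + 0.84·0.46
        = 0.318600 + 0.386400 = 0.705000
Configurations with genuine card theft contribute 0.386400, so
  P(genuine card theft | fraud alert, cardholder travelling abroad) = 0.386400 / 0.705000 ≈ 0.5481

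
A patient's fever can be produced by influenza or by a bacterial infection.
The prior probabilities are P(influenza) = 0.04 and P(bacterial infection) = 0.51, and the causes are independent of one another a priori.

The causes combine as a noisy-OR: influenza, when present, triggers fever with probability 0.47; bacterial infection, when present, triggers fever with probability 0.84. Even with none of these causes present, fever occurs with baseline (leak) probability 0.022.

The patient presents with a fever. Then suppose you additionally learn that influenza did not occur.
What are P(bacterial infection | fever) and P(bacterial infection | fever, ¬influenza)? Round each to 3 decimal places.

P(bacterial infection | fever) ≈ 0.956; P(bacterial infection | fever, ¬influenza) ≈ 0.976

Under noisy-OR, P(fever | causes) = 1 − (1−0.022)·∏(1−qᵢ) over the active causes.
P(fever) = 0.022×0.96×0.49 + 0.84352×0.96×0.51 + 0.48166×0.04×0.49 + 0.917066×0.04×0.51 = 0.010349 + 0.412987 + 0.009441 + 0.018708 = 0.451485
The bacterial infection-present share is 0.412987 + 0.018708 = 0.431695.
So P(bacterial infection | fever) = 0.431695/0.451485 ≈ 0.956.

With the extra evidence:
By total probability over both values of bacterial infection:
  P(fever | ¬influenza) = 0.022·0.49 + 0.84352·0.51
        = 0.010780 + 0.430195 = 0.440975
Configurations with bacterial infection contribute 0.430195, so
  P(bacterial infection | fever, ¬influenza) = 0.430195 / 0.440975 ≈ 0.976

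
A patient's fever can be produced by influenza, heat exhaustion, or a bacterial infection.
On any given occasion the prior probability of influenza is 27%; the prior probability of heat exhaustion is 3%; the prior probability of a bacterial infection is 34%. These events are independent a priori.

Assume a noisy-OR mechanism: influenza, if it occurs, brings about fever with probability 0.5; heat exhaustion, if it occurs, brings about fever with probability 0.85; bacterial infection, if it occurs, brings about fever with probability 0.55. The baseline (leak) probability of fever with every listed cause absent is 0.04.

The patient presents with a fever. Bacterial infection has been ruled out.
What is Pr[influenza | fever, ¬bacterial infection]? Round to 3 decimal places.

Pr[influenza | fever, ¬bacterial infection] ≈ 0.753

Under noisy-OR, P(fever | causes) = 1 − (1−0.04)·∏(1−qᵢ) over the active causes.
P(fever | ¬bacterial infection) = 0.04·0.73·0.97 + 0.856·0.73·0.03 + 0.52·0.27·0.97 + 0.928·0.27·0.03 = 0.028324 + 0.018746 + 0.136188 + 0.007517 = 0.190775
Restricting to configurations with influenza present: 0.136188 + 0.007517 = 0.143705.
Hence the posterior is 0.143705/0.190775 ≈ 0.753.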